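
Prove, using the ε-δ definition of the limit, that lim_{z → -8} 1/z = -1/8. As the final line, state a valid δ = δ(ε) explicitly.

δ = min(4, 32ε)

Suppose ε > 0. We seek δ > 0 such that 0 < |z + 8| < δ implies |1/z + 1/8| < ε.
|1/z + 1/8| = |-8 − z|/(8·|z|) = |z + 8|/(8|z|).
Restrict δ ≤ 4. Then |z + 8| < 4 gives |z| > 4, so 8|z| > 32.
Then |1/z + 1/8| < |z + 8|/32, which is < ε when |z + 8| < 32ε.
Take δ = min(4, 32ε). Then 0 < |z + 8| < δ gives both |z + 8| < 4 and |z + 8| < 32ε, so |1/z + 1/8| < ε.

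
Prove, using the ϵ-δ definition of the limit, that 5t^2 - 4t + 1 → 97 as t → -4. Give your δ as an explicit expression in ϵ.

Let ϵ > 0. We want δ > 0 such that 0 < |t + 4| < δ implies |(5t^2 - 4t + 1) − 97| < ϵ.
(5t^2 - 4t + 1) − 97 = 5t^2 - 4t - 96 = (t + 4)(5t - 24).
So |(5t^2 - 4t + 1) − 97| = |t + 4|·|5t - 24|.
Assume first that |t + 4| < 1, so |t| < 5. Then |5t - 24| ≤ 5·5 + 24 = 49.
Hence |(5t^2 - 4t + 1) − 97| ≤ 49|t + 4| < ϵ provided |t + 4| < ϵ/49.
Take δ = min(1, ϵ/49). Then 0 < |t + 4| < δ gives both |t + 4| < 1 and |t + 4| < ϵ/49, so |(5t^2 - 4t + 1) − 97| < ϵ.

δ = min(1, ϵ/49)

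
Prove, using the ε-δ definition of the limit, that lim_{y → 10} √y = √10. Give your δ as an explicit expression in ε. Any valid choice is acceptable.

Suppose ε > 0. We want δ > 0 such that 0 < |y − 10| < δ implies |√y − √10| < ε.
Rationalise: √y − √10 = (y − 10)/(√y + √10), so |√y − √10| = |y − 10|/(√y + √10).
Restrict δ ≤ 10 so that |y − 10| < 10 forces y > 0, and then √y + √10 > √10.
Hence |√y − √10| < |y − 10|/√10, which is < ε once |y − 10| < √10·ε.
Take δ = min(10, √10·ε). If 0 < |y − 10| < δ then y > 0 and |√y − √10| < |y − 10|/√10 < ε.

δ = min(10, √10·ε)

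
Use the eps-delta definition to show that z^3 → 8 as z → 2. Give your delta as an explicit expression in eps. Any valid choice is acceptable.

delta = min(1, eps/19)

Let eps > 0 be given. We seek delta > 0 with 0 < |z − 2| < delta ⇒ |z^3 − 8| < eps.
Factor: z^3 − 8 = (z − 2)(z^2 + 2z + 4), so |z^3 − 8| = |z − 2|·|z^2 + 2z + 4|.
Restrict delta ≤ 1. Then |z − 2| < 1 gives |z| < 3, so by the triangle inequality |z^2 + 2z + 4| ≤ 3^2 + 2·3 + 4 = 19.
Hence |z^3 − 8| ≤ 19|z − 2|, which is < eps once |z − 2| < eps/19.
Take delta = min(1, eps/19). If 0 < |z − 2| < delta then both bounds hold and |z^3 − 8| ≤ 19|z − 2| < 19·(eps/19) = eps.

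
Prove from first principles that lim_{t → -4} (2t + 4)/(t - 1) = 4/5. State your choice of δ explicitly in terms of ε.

δ = min(5/2, (25/12)ε)

Fix ε > 0. We want δ > 0 with 0 < |t + 4| < δ ⇒ |(2t + 4)/(t - 1) − (4/5)| < ε.
Combining over a common denominator, (2t + 4)/(t - 1) − (4/5) = [(2t + 4)·(-5) − (-4)·(t - 1)] / [(-5)·(t - 1)] = -6(t + 4) / ((-5)(t - 1)).
So |(2t + 4)/(t - 1) − (4/5)| = 6|t + 4| / (5·|t − 1|).
Restrict δ ≤ 5/2. Then |t + 4| < 5/2 gives |t − 1| = |(t + 4) + (-5)| ≥ 5 − 5/2 = 5/2.
Hence |(2t + 4)/(t - 1) − (4/5)| < 6|t + 4|/(5·(5/2)) = (12/25)|t + 4|, which is < ε once |t + 4| < (25/12)ε.
Take δ = min(5/2, (25/12)ε). Then 0 < |t + 4| < δ forces both bounds, so |(2t + 4)/(t - 1) − (4/5)| < ε.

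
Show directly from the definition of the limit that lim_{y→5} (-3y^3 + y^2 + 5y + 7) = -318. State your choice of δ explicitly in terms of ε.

δ = min(1, ε/257)

Let ε > 0. We want δ > 0 such that 0 < |y − 5| < δ implies |(-3y^3 + y^2 + 5y + 7) + 318| < ε.
(-3y^3 + y^2 + 5y + 7) + 318 = -3y^3 + y^2 + 5y + 325 = (y − 5)(-3y^2 - 14y - 65).
So |(-3y^3 + y^2 + 5y + 7) + 318| = |y − 5|·|-3y^2 - 14y - 65|.
Assume first that |y − 5| < 1, so |y| < 6. Then |-3y^2 - 14y - 65| ≤ 3·6^2 + 14·6 + 65 = 257.
Hence |(-3y^3 + y^2 + 5y + 7) + 318| ≤ 257|y − 5| < ε provided |y − 5| < ε/257.
Choosing δ = min(1, ε/257) ensures both conditions, hence |(-3y^3 + y^2 + 5y + 7) + 318| < ε.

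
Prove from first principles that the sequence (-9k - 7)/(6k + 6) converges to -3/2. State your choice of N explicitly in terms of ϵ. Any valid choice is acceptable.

Suppose ϵ > 0. For k ≥ 1, |(-9k - 7)/(6k + 6) + 3/2| = |12|/(6(6k + 6)) = 12/(6(6k + 6)).
Since 6k + 6 ≥ 6k for k ≥ 1, this is ≤ 12/(6·6k) = (1/3)/k.
So |(-9k - 7)/(6k + 6) + 3/2| < ϵ whenever k > (1/3)/ϵ.
Take N = (1/3)/ϵ. If k > N then |(-9k - 7)/(6k + 6) + 3/2| ≤ (1/3)/k < ϵ.

N = (1/3)/ϵ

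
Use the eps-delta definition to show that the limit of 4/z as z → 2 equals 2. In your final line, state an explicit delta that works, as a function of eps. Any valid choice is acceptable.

delta = min(1, (1/2)eps)

Suppose eps > 0. We seek delta > 0 such that 0 < |z − 2| < delta implies |4/z − 2| < eps.
|4/z − 2| = 4·|2 − z|/(2·|z|) = 4|z − 2|/(2|z|).
Require delta ≤ 1 so that |z| > 2 − 1 = 1, hence 2|z| > 2.
Then |4/z − 2| < 4|z − 2|/2, which is < eps when |z − 2| < (1/2)eps.
Take delta = min(1, (1/2)eps). Then 0 < |z − 2| < delta gives both |z − 2| < 1 and |z − 2| < (1/2)eps, so |4/z − 2| < eps.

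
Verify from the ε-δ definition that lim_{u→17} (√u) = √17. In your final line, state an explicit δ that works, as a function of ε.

δ = min(17, √17·ε)

Let ε > 0. We want δ > 0 such that 0 < |u − 17| < δ implies |√u − √17| < ε.
Rationalise: √u − √17 = (u − 17)/(√u + √17), so |√u − √17| = |u − 17|/(√u + √17).
Restrict δ ≤ 17 so that |u − 17| < 17 forces u > 0, and then √u + √17 > √17.
Hence |√u − √17| < |u − 17|/√17, which is < ε once |u − 17| < √17·ε.
Take δ = min(17, √17·ε). If 0 < |u − 17| < δ then u > 0 and |√u − √17| < |u − 17|/√17 < ε.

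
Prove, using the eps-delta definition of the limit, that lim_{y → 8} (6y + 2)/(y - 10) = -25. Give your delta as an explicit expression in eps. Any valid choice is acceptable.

delta = min(1, (1/31)eps)

Let eps > 0 be given. We want delta > 0 with 0 < |y − 8| < delta ⇒ |(6y + 2)/(y - 10) + 25| < eps.
Combining over a common denominator, (6y + 2)/(y - 10) + 25 = [(6y + 2)·(-2) − 50·(y - 10)] / [(-2)·(y - 10)] = -62(y − 8) / ((-2)(y - 10)).
So |(6y + 2)/(y - 10) + 25| = 62|y − 8| / (2·|y − 10|).
Restrict delta ≤ 1. Then |y − 8| < 1 gives |y − 10| = |(y − 8) + (-2)| ≥ 2 − 1 = 1.
Hence |(6y + 2)/(y - 10) + 25| < 62|y − 8|/(2·1) = 31|y − 8|, which is < eps once |y − 8| < (1/31)eps.
Take delta = min(1, (1/31)eps). Then 0 < |y − 8| < delta forces both bounds, so |(6y + 2)/(y - 10) + 25| < eps.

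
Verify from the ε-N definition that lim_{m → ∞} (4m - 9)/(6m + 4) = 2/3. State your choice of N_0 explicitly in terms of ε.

N_0 = (35/18)/ε

Fix ε > 0. For m ≥ 1, |(4m - 9)/(6m + 4) − (2/3)| = |-70|/(6(6m + 4)) = 70/(6(6m + 4)).
Since 6m + 4 ≥ 6m for m ≥ 1, this is ≤ 70/(6·6m) = (35/18)/m.
So |(4m - 9)/(6m + 4) − (2/3)| < ε whenever m > (35/18)/ε.
Take N_0 = (35/18)/ε. If m > N_0 then |(4m - 9)/(6m + 4) − (2/3)| ≤ (35/18)/m < ε.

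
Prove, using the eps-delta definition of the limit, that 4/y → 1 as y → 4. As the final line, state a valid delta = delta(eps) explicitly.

Suppose eps > 0. We seek delta > 0 such that 0 < |y − 4| < delta implies |4/y − 1| < eps.
|4/y − 1| = 4·|4 − y|/(4·|y|) = 4|y − 4|/(4|y|).
Require delta ≤ 2 so that |y| > 4 − 2 = 2, hence 4|y| > 8.
Then |4/y − 1| < 4|y − 4|/8, which is < eps when |y − 4| < 2eps.
Take delta = min(2, 2eps). Then 0 < |y − 4| < delta gives both |y − 4| < 2 and |y − 4| < 2eps, so |4/y − 1| < eps.

delta = min(2, 2eps)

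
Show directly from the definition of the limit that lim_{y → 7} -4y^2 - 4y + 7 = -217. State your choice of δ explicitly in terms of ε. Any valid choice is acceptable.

Let ε > 0 be given. We want δ > 0 such that 0 < |y − 7| < δ implies |(-4y^2 - 4y + 7) + 217| < ε.
(-4y^2 - 4y + 7) + 217 = -4y^2 - 4y + 224 = (y − 7)(-4y - 32).
So |(-4y^2 - 4y + 7) + 217| = |y − 7|·|-4y - 32|.
Require δ ≤ 1. Then |y − 7| < 1 gives |y| < 8, and by the triangle inequality |-4y - 32| ≤ 4·8 + 32 = 64.
Hence |(-4y^2 - 4y + 7) + 217| ≤ 64|y − 7| < ε provided |y − 7| < ε/64.
Choosing δ = min(1, ε/64) ensures both conditions, hence |(-4y^2 - 4y + 7) + 217| < ε.

δ = min(1, ε/64)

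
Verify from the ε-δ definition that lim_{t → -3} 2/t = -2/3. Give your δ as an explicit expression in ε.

Fix ε > 0. We seek δ > 0 such that 0 < |t + 3| < δ implies |2/t + 2/3| < ε.
|2/t + 2/3| = 2·|-3 − t|/(3·|t|) = 2|t + 3|/(3|t|).
Require δ ≤ 3/2 so that |t| > 3 − 3/2 = 3/2, hence 3|t| > 9/2.
Then |2/t + 2/3| < 2|t + 3|/(9/2), which is < ε when |t + 3| < (9/4)ε.
Take δ = min(3/2, (9/4)ε). Then 0 < |t + 3| < δ gives both |t + 3| < 3/2 and |t + 3| < (9/4)ε, so |2/t + 2/3| < ε.

δ = min(3/2, (9/4)ε)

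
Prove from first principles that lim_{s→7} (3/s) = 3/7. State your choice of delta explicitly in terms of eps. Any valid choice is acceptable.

Fix eps > 0. We seek delta > 0 such that 0 < |s − 7| < delta implies |3/s − (3/7)| < eps.
|3/s − (3/7)| = 3·|7 − s|/(7·|s|) = 3|s − 7|/(7|s|).
Require delta ≤ 7/2 so that |s| > 7 − 7/2 = 7/2, hence 7|s| > 49/2.
Then |3/s − (3/7)| < 3|s − 7|/(49/2), which is < eps when |s − 7| < (49/6)eps.
Take delta = min(7/2, (49/6)eps). Then 0 < |s − 7| < delta gives both |s − 7| < 7/2 and |s − 7| < (49/6)eps, so |3/s − (3/7)| < eps.

delta = min(7/2, (49/6)eps)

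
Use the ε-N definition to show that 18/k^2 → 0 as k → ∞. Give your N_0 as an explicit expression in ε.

N_0 = (18/ε)^{1/2}

Fix ε > 0. For k ≥ 1, |18/k^2 − 0| = 18/k^2.
18/k^2 < ε ⇔ k^2 > 18/ε ⇔ k > (18/ε)^{1/2}.
Take N_0 = (18/ε)^{1/2}. Then k > N_0 implies 18/k^2 < ε.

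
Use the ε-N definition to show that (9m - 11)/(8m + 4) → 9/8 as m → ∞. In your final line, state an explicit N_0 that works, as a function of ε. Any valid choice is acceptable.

Let ε > 0. For m ≥ 1, |(9m - 11)/(8m + 4) − (9/8)| = |-124|/(8(8m + 4)) = 124/(8(8m + 4)).
Since 8m + 4 ≥ 8m for m ≥ 1, this is ≤ 124/(8·8m) = (31/16)/m.
So |(9m - 11)/(8m + 4) − (9/8)| < ε whenever m > (31/16)/ε.
Take N_0 = (31/16)/ε. If m > N_0 then |(9m - 11)/(8m + 4) − (9/8)| ≤ (31/16)/m < ε.

N_0 = (31/16)/ε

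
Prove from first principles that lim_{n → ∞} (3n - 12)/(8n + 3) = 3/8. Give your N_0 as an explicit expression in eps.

Let eps > 0 be given. For n ≥ 1, |(3n - 12)/(8n + 3) − (3/8)| = |-105|/(8(8n + 3)) = 105/(8(8n + 3)).
Since 8n + 3 ≥ 8n for n ≥ 1, this is ≤ 105/(8·8n) = (105/64)/n.
So |(3n - 12)/(8n + 3) − (3/8)| < eps whenever n > (105/64)/eps.
Take N_0 = (105/64)/eps. If n > N_0 then |(3n - 12)/(8n + 3) − (3/8)| ≤ (105/64)/n < eps.

N_0 = (105/64)/eps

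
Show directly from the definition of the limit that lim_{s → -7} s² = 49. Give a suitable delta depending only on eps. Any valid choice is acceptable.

Let eps > 0 be given. We seek delta > 0 with 0 < |s + 7| < delta ⇒ |s² − 49| < eps.
Factor: s² − 49 = (s + 7)(s - 7), so |s² − 49| = |s + 7|·|s - 7|.
Impose delta ≤ 2 so that |s| < 9; then |s - 7| ≤ 16.
Hence |s² − 49| ≤ 16|s + 7|, which is < eps once |s + 7| < eps/16.
Take delta = min(2, eps/16). If 0 < |s + 7| < delta then both bounds hold and |s² − 49| ≤ 16|s + 7| < 16·(eps/16) = eps.

delta = min(2, eps/16)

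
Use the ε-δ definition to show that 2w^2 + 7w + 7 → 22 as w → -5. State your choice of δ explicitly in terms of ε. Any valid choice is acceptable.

δ = min(1, ε/15)

Let ε > 0 be given. We want δ > 0 such that 0 < |w + 5| < δ implies |(2w^2 + 7w + 7) − 22| < ε.
(2w^2 + 7w + 7) − 22 = 2w^2 + 7w - 15 = (w + 5)(2w - 3).
So |(2w^2 + 7w + 7) − 22| = |w + 5|·|2w - 3|.
Assume first that |w + 5| < 1, so |w| < 6. Then |2w - 3| ≤ 2·6 + 3 = 15.
Hence |(2w^2 + 7w + 7) − 22| ≤ 15|w + 5| < ε provided |w + 5| < ε/15.
Take δ = min(1, ε/15). Then 0 < |w + 5| < δ gives both |w + 5| < 1 and |w + 5| < ε/15, so |(2w^2 + 7w + 7) − 22| < ε.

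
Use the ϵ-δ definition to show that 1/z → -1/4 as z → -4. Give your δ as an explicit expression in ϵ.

δ = min(2, 8ϵ)

Fix ϵ > 0. We seek δ > 0 such that 0 < |z + 4| < δ implies |1/z + 1/4| < ϵ.
|1/z + 1/4| = |-4 − z|/(4·|z|) = |z + 4|/(4|z|).
Require δ ≤ 2 so that |z| > 4 − 2 = 2, hence 4|z| > 8.
Then |1/z + 1/4| < |z + 4|/8, which is < ϵ when |z + 4| < 8ϵ.
Take δ = min(2, 8ϵ). Then 0 < |z + 4| < δ gives both |z + 4| < 2 and |z + 4| < 8ϵ, so |1/z + 1/4| < ϵ.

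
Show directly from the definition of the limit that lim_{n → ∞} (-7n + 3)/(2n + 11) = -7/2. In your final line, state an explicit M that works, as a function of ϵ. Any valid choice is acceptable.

Let ϵ > 0. For n ≥ 1, |(-7n + 3)/(2n + 11) + 7/2| = |83|/(2(2n + 11)) = 83/(2(2n + 11)).
Since 2n + 11 ≥ 2n for n ≥ 1, this is ≤ 83/(2·2n) = (83/4)/n.
So |(-7n + 3)/(2n + 11) + 7/2| < ϵ whenever n > (83/4)/ϵ.
Take M = (83/4)/ϵ. If n > M then |(-7n + 3)/(2n + 11) + 7/2| ≤ (83/4)/n < ϵ.

M = (83/4)/ϵ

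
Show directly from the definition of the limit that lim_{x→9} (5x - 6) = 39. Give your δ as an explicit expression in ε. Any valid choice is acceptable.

Fix ε > 0. We need δ > 0 so that 0 < |x − 9| < δ implies |(5x - 6) − 39| < ε.
Since (5x - 6) − 39 = 5(x − 9), we have |(5x - 6) − 39| = 5|x − 9|.
So 5|x − 9| < ε exactly when |x − 9| < ε/5.
Choosing δ = ε/5 gives |(5x - 6) − 39| = 5|x − 9| < ε whenever |x − 9| < δ.

δ = ε/5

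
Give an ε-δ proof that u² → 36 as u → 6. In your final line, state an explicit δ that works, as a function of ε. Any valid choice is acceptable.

δ = min(1, ε/13)

Let ε > 0. We seek δ > 0 with 0 < |u − 6| < δ ⇒ |u² − 36| < ε.
Factor: u² − 36 = (u − 6)(u + 6), so |u² − 36| = |u − 6|·|u + 6|.
Impose δ ≤ 1 so that |u| < 7; then |u + 6| ≤ 13.
Hence |u² − 36| ≤ 13|u − 6|, which is < ε once |u − 6| < ε/13.
Take δ = min(1, ε/13). If 0 < |u − 6| < δ then both bounds hold and |u² − 36| ≤ 13|u − 6| < 13·(ε/13) = ε.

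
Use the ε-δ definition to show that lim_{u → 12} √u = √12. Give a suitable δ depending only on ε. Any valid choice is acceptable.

Fix ε > 0. We want δ > 0 such that 0 < |u − 12| < δ implies |√u − √12| < ε.
Rationalise: √u − √12 = (u − 12)/(√u + √12), so |√u − √12| = |u − 12|/(√u + √12).
Restrict δ ≤ 12 so that |u − 12| < 12 forces u > 0, and then √u + √12 > √12.
Hence |√u − √12| < |u − 12|/√12, which is < ε once |u − 12| < √12·ε.
Take δ = min(12, √12·ε). If 0 < |u − 12| < δ then u > 0 and |√u − √12| < |u − 12|/√12 < ε.

δ = min(12, √12·ε)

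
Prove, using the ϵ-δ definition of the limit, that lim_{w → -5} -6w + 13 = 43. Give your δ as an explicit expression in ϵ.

δ = ϵ/6

Suppose ϵ > 0. We need δ > 0 so that 0 < |w + 5| < δ implies |(-6w + 13) − 43| < ϵ.
|(-6w + 13) − 43| = |-6w - 30| = 6|w + 5|.
So 6|w + 5| < ϵ exactly when |w + 5| < ϵ/6.
Take δ = ϵ/6. If 0 < |w + 5| < δ then |(-6w + 13) − 43| = 6|w + 5| < 6·(ϵ/6) = ϵ.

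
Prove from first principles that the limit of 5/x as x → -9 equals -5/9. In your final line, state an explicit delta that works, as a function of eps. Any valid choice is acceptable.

Fix eps > 0. We seek delta > 0 such that 0 < |x + 9| < delta implies |5/x + 5/9| < eps.
|5/x + 5/9| = 5·|-9 − x|/(9·|x|) = 5|x + 9|/(9|x|).
Restrict delta ≤ 9/2. Then |x + 9| < 9/2 gives |x| > 9/2, so 9|x| > 81/2.
Then |5/x + 5/9| < 5|x + 9|/(81/2), which is < eps when |x + 9| < (81/10)eps.
Take delta = min(9/2, (81/10)eps). Then 0 < |x + 9| < delta gives both |x + 9| < 9/2 and |x + 9| < (81/10)eps, so |5/x + 5/9| < eps.

delta = min(9/2, (81/10)eps)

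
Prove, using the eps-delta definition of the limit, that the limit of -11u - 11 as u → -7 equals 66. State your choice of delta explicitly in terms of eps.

Fix eps > 0. We need delta > 0 so that 0 < |u + 7| < delta implies |(-11u - 11) − 66| < eps.
Since (-11u - 11) − 66 = -11(u + 7), we have |(-11u - 11) − 66| = 11|u + 7|.
Thus it suffices that |u + 7| < eps/11.
Choosing delta = eps/11 gives |(-11u - 11) − 66| = 11|u + 7| < eps whenever |u + 7| < delta.

delta = eps/11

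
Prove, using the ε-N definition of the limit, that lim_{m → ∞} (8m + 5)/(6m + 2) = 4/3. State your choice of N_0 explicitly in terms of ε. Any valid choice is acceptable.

N_0 = (7/18)/ε

Let ε > 0 be given. For m ≥ 1, |(8m + 5)/(6m + 2) − (4/3)| = |14|/(6(6m + 2)) = 14/(6(6m + 2)).
Since 6m + 2 ≥ 6m for m ≥ 1, this is ≤ 14/(6·6m) = (7/18)/m.
So |(8m + 5)/(6m + 2) − (4/3)| < ε whenever m > (7/18)/ε.
Take N_0 = (7/18)/ε. If m > N_0 then |(8m + 5)/(6m + 2) − (4/3)| ≤ (7/18)/m < ε.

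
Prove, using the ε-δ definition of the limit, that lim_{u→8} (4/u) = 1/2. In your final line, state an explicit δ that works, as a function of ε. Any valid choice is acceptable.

Suppose ε > 0. We seek δ > 0 such that 0 < |u − 8| < δ implies |4/u − (1/2)| < ε.
|4/u − (1/2)| = 4·|8 − u|/(8·|u|) = 4|u − 8|/(8|u|).
Restrict δ ≤ 4. Then |u − 8| < 4 gives |u| > 4, so 8|u| > 32.
Then |4/u − (1/2)| < 4|u − 8|/32, which is < ε when |u − 8| < 8ε.
Take δ = min(4, 8ε). Then 0 < |u − 8| < δ gives both |u − 8| < 4 and |u − 8| < 8ε, so |4/u − (1/2)| < ε.

δ = min(4, 8ε)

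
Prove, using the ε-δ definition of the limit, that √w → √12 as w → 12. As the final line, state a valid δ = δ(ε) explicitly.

Suppose ε > 0. We want δ > 0 such that 0 < |w − 12| < δ implies |√w − √12| < ε.
Rationalise: √w − √12 = (w − 12)/(√w + √12), so |√w − √12| = |w − 12|/(√w + √12).
Restrict δ ≤ 12 so that |w − 12| < 12 forces w > 0, and then √w + √12 > √12.
Hence |√w − √12| < |w − 12|/√12, which is < ε once |w − 12| < √12·ε.
Take δ = min(12, √12·ε). If 0 < |w − 12| < δ then w > 0 and |√w − √12| < |w − 12|/√12 < ε.

δ = min(12, √12·ε)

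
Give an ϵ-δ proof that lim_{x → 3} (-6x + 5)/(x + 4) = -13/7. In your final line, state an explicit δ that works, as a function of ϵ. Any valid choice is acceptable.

δ = min(7/2, (49/58)ϵ)

Suppose ϵ > 0. We want δ > 0 with 0 < |x − 3| < δ ⇒ |(-6x + 5)/(x + 4) + 13/7| < ϵ.
Combining over a common denominator, (-6x + 5)/(x + 4) + 13/7 = [(-6x + 5)·7 − (-13)·(x + 4)] / [7·(x + 4)] = -29(x − 3) / (7(x + 4)).
So |(-6x + 5)/(x + 4) + 13/7| = 29|x − 3| / (7·|x + 4|).
Restrict δ ≤ 7/2. Then |x − 3| < 7/2 gives |x + 4| = |(x − 3) + 7| ≥ 7 − 7/2 = 7/2.
Hence |(-6x + 5)/(x + 4) + 13/7| < 29|x − 3|/(7·(7/2)) = (58/49)|x − 3|, which is < ϵ once |x − 3| < (49/58)ϵ.
Take δ = min(7/2, (49/58)ϵ). Then 0 < |x − 3| < δ forces both bounds, so |(-6x + 5)/(x + 4) + 13/7| < ϵ.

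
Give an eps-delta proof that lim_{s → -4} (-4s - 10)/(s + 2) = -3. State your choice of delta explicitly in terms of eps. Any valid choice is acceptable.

Fix eps > 0. We want delta > 0 with 0 < |s + 4| < delta ⇒ |(-4s - 10)/(s + 2) + 3| < eps.
Combining over a common denominator, (-4s - 10)/(s + 2) + 3 = [(-4s - 10)·(-2) − 6·(s + 2)] / [(-2)·(s + 2)] = 2(s + 4) / ((-2)(s + 2)).
So |(-4s - 10)/(s + 2) + 3| = 2|s + 4| / (2·|s + 2|).
Require delta ≤ 1, so |s + 2| ≥ |-2| − |s + 4| > 2 − 1 = 1.
Hence |(-4s - 10)/(s + 2) + 3| < 2|s + 4|/(2·1) = |s + 4|, which is < eps once |s + 4| < eps.
Take delta = min(1, eps). Then 0 < |s + 4| < delta forces both bounds, so |(-4s - 10)/(s + 2) + 3| < eps.

delta = min(1, eps)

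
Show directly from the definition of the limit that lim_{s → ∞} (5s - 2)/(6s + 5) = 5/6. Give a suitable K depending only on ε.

Let ε > 0. We seek K > 0 such that s > K implies |(5s - 2)/(6s + 5) − (5/6)| < ε.
(5s - 2)/(6s + 5) − (5/6) = (6(5s - 2) − 5(6s + 5)) / (6(6s + 5)) = -37/(6(6s + 5)).
For s > 0 we have 6s + 5 > 6s, so |(5s - 2)/(6s + 5) − (5/6)| = 37/(6(6s + 5)) < 37/(6·6s) = (37/36)/s.
Thus |(5s - 2)/(6s + 5) − (5/6)| < ε whenever s > (37/36)/ε.
Take K = (37/36)/ε. If s > K then |(5s - 2)/(6s + 5) − (5/6)| < (37/36)/s < ε.

K = (37/36)/ε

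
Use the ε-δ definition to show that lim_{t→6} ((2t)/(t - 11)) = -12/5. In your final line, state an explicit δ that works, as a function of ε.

δ = min(5/2, (25/44)ε)

Fix ε > 0. We want δ > 0 with 0 < |t − 6| < δ ⇒ |(2t)/(t - 11) + 12/5| < ε.
Combining over a common denominator, (2t)/(t - 11) + 12/5 = [(2t)·(-5) − 12·(t - 11)] / [(-5)·(t - 11)] = -22(t − 6) / ((-5)(t - 11)).
So |(2t)/(t - 11) + 12/5| = 22|t − 6| / (5·|t − 11|).
Restrict δ ≤ 5/2. Then |t − 6| < 5/2 gives |t − 11| = |(t − 6) + (-5)| ≥ 5 − 5/2 = 5/2.
Hence |(2t)/(t - 11) + 12/5| < 22|t − 6|/(5·(5/2)) = (44/25)|t − 6|, which is < ε once |t − 6| < (25/44)ε.
Take δ = min(5/2, (25/44)ε). Then 0 < |t − 6| < δ forces both bounds, so |(2t)/(t - 11) + 12/5| < ε.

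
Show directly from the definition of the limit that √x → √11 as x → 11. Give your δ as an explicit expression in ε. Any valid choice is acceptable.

δ = min(11, √11·ε)

Fix ε > 0. We want δ > 0 such that 0 < |x − 11| < δ implies |√x − √11| < ε.
Rationalise: √x − √11 = (x − 11)/(√x + √11), so |√x − √11| = |x − 11|/(√x + √11).
Restrict δ ≤ 11 so that |x − 11| < 11 forces x > 0, and then √x + √11 > √11.
Hence |√x − √11| < |x − 11|/√11, which is < ε once |x − 11| < √11·ε.
Take δ = min(11, √11·ε). If 0 < |x − 11| < δ then x > 0 and |√x − √11| < |x − 11|/√11 < ε.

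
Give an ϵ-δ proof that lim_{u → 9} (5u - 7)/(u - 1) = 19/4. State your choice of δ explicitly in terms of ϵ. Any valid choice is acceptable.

Let ϵ > 0. We want δ > 0 with 0 < |u − 9| < δ ⇒ |(5u - 7)/(u - 1) − (19/4)| < ϵ.
Combining over a common denominator, (5u - 7)/(u - 1) − (19/4) = [(5u - 7)·8 − 38·(u - 1)] / [8·(u - 1)] = 2(u − 9) / (8(u - 1)).
So |(5u - 7)/(u - 1) − (19/4)| = 2|u − 9| / (8·|u − 1|).
Require δ ≤ 4, so |u − 1| ≥ |8| − |u − 9| > 8 − 4 = 4.
Hence |(5u - 7)/(u - 1) − (19/4)| < 2|u − 9|/(8·4) = (1/16)|u − 9|, which is < ϵ once |u − 9| < 16ϵ.
Take δ = min(4, 16ϵ). Then 0 < |u − 9| < δ forces both bounds, so |(5u - 7)/(u - 1) − (19/4)| < ϵ.

δ = min(4, 16ϵ)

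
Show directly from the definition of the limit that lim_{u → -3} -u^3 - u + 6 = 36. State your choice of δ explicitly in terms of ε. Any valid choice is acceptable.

δ = min(1, ε/38)

Let ε > 0. We want δ > 0 such that 0 < |u + 3| < δ implies |(-u^3 - u + 6) − 36| < ε.
(-u^3 - u + 6) − 36 = -u^3 - u - 30 = (u + 3)(-u^2 + 3u - 10).
So |(-u^3 - u + 6) − 36| = |u + 3|·|-u^2 + 3u - 10|.
Require δ ≤ 1. Then |u + 3| < 1 gives |u| < 4, and by the triangle inequality |-u^2 + 3u - 10| ≤ 4^2 + 3·4 + 10 = 38.
Hence |(-u^3 - u + 6) − 36| ≤ 38|u + 3| < ε provided |u + 3| < ε/38.
Take δ = min(1, ε/38). Then 0 < |u + 3| < δ gives both |u + 3| < 1 and |u + 3| < ε/38, so |(-u^3 - u + 6) − 36| < ε.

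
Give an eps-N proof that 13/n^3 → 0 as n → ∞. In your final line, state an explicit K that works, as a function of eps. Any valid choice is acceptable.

K = (13/eps)^{1/3}

Let eps > 0 be given. For n ≥ 1, |13/n^3 − 0| = 13/n^3.
13/n^3 < eps ⇔ n^3 > 13/eps ⇔ n > (13/eps)^{1/3}.
Take K = (13/eps)^{1/3}. Then n > K implies 13/n^3 < eps.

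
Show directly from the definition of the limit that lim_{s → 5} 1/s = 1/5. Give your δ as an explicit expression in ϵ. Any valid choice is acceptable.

Let ϵ > 0. We seek δ > 0 such that 0 < |s − 5| < δ implies |1/s − (1/5)| < ϵ.
|1/s − (1/5)| = |5 − s|/(5·|s|) = |s − 5|/(5|s|).
Restrict δ ≤ 5/2. Then |s − 5| < 5/2 gives |s| > 5/2, so 5|s| > 25/2.
Then |1/s − (1/5)| < |s − 5|/(25/2), which is < ϵ when |s − 5| < (25/2)ϵ.
Take δ = min(5/2, (25/2)ϵ). Then 0 < |s − 5| < δ gives both |s − 5| < 5/2 and |s − 5| < (25/2)ϵ, so |1/s − (1/5)| < ϵ.

δ = min(5/2, (25/2)ϵ)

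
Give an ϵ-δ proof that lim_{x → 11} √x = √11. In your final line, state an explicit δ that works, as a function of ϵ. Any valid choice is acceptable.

δ = min(11, √11·ϵ)

Suppose ϵ > 0. We want δ > 0 such that 0 < |x − 11| < δ implies |√x − √11| < ϵ.
Multiplying by the conjugate, |√x − √11| = |x − 11|/(√x + √11).
Restrict δ ≤ 11 so that |x − 11| < 11 forces x > 0, and then √x + √11 > √11.
Hence |√x − √11| < |x − 11|/√11, which is < ϵ once |x − 11| < √11·ϵ.
Take δ = min(11, √11·ϵ). If 0 < |x − 11| < δ then x > 0 and |√x − √11| < |x − 11|/√11 < ϵ.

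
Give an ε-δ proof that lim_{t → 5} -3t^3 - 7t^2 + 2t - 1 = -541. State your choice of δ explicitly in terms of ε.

δ = min(1, ε/348)

Suppose ε > 0. We want δ > 0 such that 0 < |t − 5| < δ implies |(-3t^3 - 7t^2 + 2t - 1) + 541| < ε.
(-3t^3 - 7t^2 + 2t - 1) + 541 = -3t^3 - 7t^2 + 2t + 540 = (t − 5)(-3t^2 - 22t - 108).
So |(-3t^3 - 7t^2 + 2t - 1) + 541| = |t − 5|·|-3t^2 - 22t - 108|.
Assume first that |t − 5| < 1, so |t| < 6. Then |-3t^2 - 22t - 108| ≤ 3·6^2 + 22·6 + 108 = 348.
Hence |(-3t^3 - 7t^2 + 2t - 1) + 541| ≤ 348|t − 5| < ε provided |t − 5| < ε/348.
Choosing δ = min(1, ε/348) ensures both conditions, hence |(-3t^3 - 7t^2 + 2t - 1) + 541| < ε.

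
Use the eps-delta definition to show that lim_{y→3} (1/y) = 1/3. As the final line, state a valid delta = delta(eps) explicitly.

delta = min(3/2, (9/2)eps)

Suppose eps > 0. We seek delta > 0 such that 0 < |y − 3| < delta implies |1/y − (1/3)| < eps.
|1/y − (1/3)| = |3 − y|/(3·|y|) = |y − 3|/(3|y|).
Restrict delta ≤ 3/2. Then |y − 3| < 3/2 gives |y| > 3/2, so 3|y| > 9/2.
Then |1/y − (1/3)| < |y − 3|/(9/2), which is < eps when |y − 3| < (9/2)eps.
Take delta = min(3/2, (9/2)eps). Then 0 < |y − 3| < delta gives both |y − 3| < 3/2 and |y − 3| < (9/2)eps, so |1/y − (1/3)| < eps.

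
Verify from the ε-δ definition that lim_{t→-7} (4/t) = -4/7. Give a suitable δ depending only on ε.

Let ε > 0 be given. We seek δ > 0 such that 0 < |t + 7| < δ implies |4/t + 4/7| < ε.
|4/t + 4/7| = 4·|-7 − t|/(7·|t|) = 4|t + 7|/(7|t|).
Require δ ≤ 7/2 so that |t| > 7 − 7/2 = 7/2, hence 7|t| > 49/2.
Then |4/t + 4/7| < 4|t + 7|/(49/2), which is < ε when |t + 7| < (49/8)ε.
Take δ = min(7/2, (49/8)ε). Then 0 < |t + 7| < δ gives both |t + 7| < 7/2 and |t + 7| < (49/8)ε, so |4/t + 4/7| < ε.

δ = min(7/2, (49/8)ε)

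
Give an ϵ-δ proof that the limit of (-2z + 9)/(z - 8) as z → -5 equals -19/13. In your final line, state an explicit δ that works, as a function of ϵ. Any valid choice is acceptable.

δ = min(13/2, (169/14)ϵ)

Suppose ϵ > 0. We want δ > 0 with 0 < |z + 5| < δ ⇒ |(-2z + 9)/(z - 8) + 19/13| < ϵ.
Combining over a common denominator, (-2z + 9)/(z - 8) + 19/13 = [(-2z + 9)·(-13) − 19·(z - 8)] / [(-13)·(z - 8)] = 7(z + 5) / ((-13)(z - 8)).
So |(-2z + 9)/(z - 8) + 19/13| = 7|z + 5| / (13·|z − 8|).
Require δ ≤ 13/2, so |z − 8| ≥ |-13| − |z + 5| > 13 − 13/2 = 13/2.
Hence |(-2z + 9)/(z - 8) + 19/13| < 7|z + 5|/(13·(13/2)) = (14/169)|z + 5|, which is < ϵ once |z + 5| < (169/14)ϵ.
Take δ = min(13/2, (169/14)ϵ). Then 0 < |z + 5| < δ forces both bounds, so |(-2z + 9)/(z - 8) + 19/13| < ϵ.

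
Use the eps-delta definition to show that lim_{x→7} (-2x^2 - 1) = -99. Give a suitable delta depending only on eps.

Let eps > 0. We want delta > 0 such that 0 < |x − 7| < delta implies |(-2x^2 - 1) + 99| < eps.
(-2x^2 - 1) + 99 = -2x^2 + 98 = (x − 7)(-2x - 14).
So |(-2x^2 - 1) + 99| = |x − 7|·|-2x - 14|.
Require delta ≤ 1. Then |x − 7| < 1 gives |x| < 8, and by the triangle inequality |-2x - 14| ≤ 2·8 + 14 = 30.
Hence |(-2x^2 - 1) + 99| ≤ 30|x − 7| < eps provided |x − 7| < eps/30.
Take delta = min(1, eps/30). Then 0 < |x − 7| < delta gives both |x − 7| < 1 and |x − 7| < eps/30, so |(-2x^2 - 1) + 99| < eps.

delta = min(1, eps/30)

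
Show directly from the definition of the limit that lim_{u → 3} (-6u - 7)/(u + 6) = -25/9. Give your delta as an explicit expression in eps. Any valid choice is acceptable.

Let eps > 0. We want delta > 0 with 0 < |u − 3| < delta ⇒ |(-6u - 7)/(u + 6) + 25/9| < eps.
Combining over a common denominator, (-6u - 7)/(u + 6) + 25/9 = [(-6u - 7)·9 − (-25)·(u + 6)] / [9·(u + 6)] = -29(u − 3) / (9(u + 6)).
So |(-6u - 7)/(u + 6) + 25/9| = 29|u − 3| / (9·|u + 6|).
Restrict delta ≤ 9/2. Then |u − 3| < 9/2 gives |u + 6| = |(u − 3) + 9| ≥ 9 − 9/2 = 9/2.
Hence |(-6u - 7)/(u + 6) + 25/9| < 29|u − 3|/(9·(9/2)) = (58/81)|u − 3|, which is < eps once |u − 3| < (81/58)eps.
Take delta = min(9/2, (81/58)eps). Then 0 < |u − 3| < delta forces both bounds, so |(-6u - 7)/(u + 6) + 25/9| < eps.

delta = min(9/2, (81/58)eps)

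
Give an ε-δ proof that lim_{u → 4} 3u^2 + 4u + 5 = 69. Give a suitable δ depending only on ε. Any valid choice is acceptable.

Let ε > 0 be given. We want δ > 0 such that 0 < |u − 4| < δ implies |(3u^2 + 4u + 5) − 69| < ε.
(3u^2 + 4u + 5) − 69 = 3u^2 + 4u - 64 = (u − 4)(3u + 16).
So |(3u^2 + 4u + 5) − 69| = |u − 4|·|3u + 16|.
Require δ ≤ 1. Then |u − 4| < 1 gives |u| < 5, and by the triangle inequality |3u + 16| ≤ 3·5 + 16 = 31.
Hence |(3u^2 + 4u + 5) − 69| ≤ 31|u − 4| < ε provided |u − 4| < ε/31.
Take δ = min(1, ε/31). Then 0 < |u − 4| < δ gives both |u − 4| < 1 and |u − 4| < ε/31, so |(3u^2 + 4u + 5) − 69| < ε.

δ = min(1, ε/31)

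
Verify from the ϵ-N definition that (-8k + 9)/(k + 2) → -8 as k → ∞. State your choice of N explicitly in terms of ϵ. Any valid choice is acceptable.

N = 25/ϵ

Fix ϵ > 0. For k ≥ 1, |(-8k + 9)/(k + 2) + 8| = |25|/((k + 2)) = 25/((k + 2)).
Since k + 2 ≥ k for k ≥ 1, this is ≤ 25/(k) = 25/k.
So |(-8k + 9)/(k + 2) + 8| < ϵ whenever k > 25/ϵ.
Take N = 25/ϵ. If k > N then |(-8k + 9)/(k + 2) + 8| ≤ 25/k < ϵ.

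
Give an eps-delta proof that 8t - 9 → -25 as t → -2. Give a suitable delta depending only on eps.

delta = eps/8

Suppose eps > 0. We need delta > 0 so that 0 < |t + 2| < delta implies |(8t - 9) + 25| < eps.
|(8t - 9) + 25| = |8t + 16| = 8|t + 2|.
So 8|t + 2| < eps exactly when |t + 2| < eps/8.
Choosing delta = eps/8 gives |(8t - 9) + 25| = 8|t + 2| < eps whenever |t + 2| < delta.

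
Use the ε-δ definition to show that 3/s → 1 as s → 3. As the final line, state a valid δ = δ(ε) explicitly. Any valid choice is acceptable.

δ = min(3/2, (3/2)ε)

Fix ε > 0. We seek δ > 0 such that 0 < |s − 3| < δ implies |3/s − 1| < ε.
|3/s − 1| = 3·|3 − s|/(3·|s|) = 3|s − 3|/(3|s|).
Restrict δ ≤ 3/2. Then |s − 3| < 3/2 gives |s| > 3/2, so 3|s| > 9/2.
Then |3/s − 1| < 3|s − 3|/(9/2), which is < ε when |s − 3| < (3/2)ε.
Take δ = min(3/2, (3/2)ε). Then 0 < |s − 3| < δ gives both |s − 3| < 3/2 and |s − 3| < (3/2)ε, so |3/s − 1| < ε.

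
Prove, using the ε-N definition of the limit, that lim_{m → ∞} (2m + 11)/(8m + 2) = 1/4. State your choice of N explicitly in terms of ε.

N = (21/16)/ε

Suppose ε > 0. For m ≥ 1, |(2m + 11)/(8m + 2) − (1/4)| = |84|/(8(8m + 2)) = 84/(8(8m + 2)).
Since 8m + 2 ≥ 8m for m ≥ 1, this is ≤ 84/(8·8m) = (21/16)/m.
So |(2m + 11)/(8m + 2) − (1/4)| < ε whenever m > (21/16)/ε.
Take N = (21/16)/ε. If m > N then |(2m + 11)/(8m + 2) − (1/4)| ≤ (21/16)/m < ε.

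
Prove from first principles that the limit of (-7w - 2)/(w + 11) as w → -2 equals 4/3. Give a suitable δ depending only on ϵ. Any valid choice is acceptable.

δ = min(9/2, (27/50)ϵ)

Let ϵ > 0 be given. We want δ > 0 with 0 < |w + 2| < δ ⇒ |(-7w - 2)/(w + 11) − (4/3)| < ϵ.
Combining over a common denominator, (-7w - 2)/(w + 11) − (4/3) = [(-7w - 2)·9 − 12·(w + 11)] / [9·(w + 11)] = -75(w + 2) / (9(w + 11)).
So |(-7w - 2)/(w + 11) − (4/3)| = 75|w + 2| / (9·|w + 11|).
Restrict δ ≤ 9/2. Then |w + 2| < 9/2 gives |w + 11| = |(w + 2) + 9| ≥ 9 − 9/2 = 9/2.
Hence |(-7w - 2)/(w + 11) − (4/3)| < 75|w + 2|/(9·(9/2)) = (50/27)|w + 2|, which is < ϵ once |w + 2| < (27/50)ϵ.
Take δ = min(9/2, (27/50)ϵ). Then 0 < |w + 2| < δ forces both bounds, so |(-7w - 2)/(w + 11) − (4/3)| < ϵ.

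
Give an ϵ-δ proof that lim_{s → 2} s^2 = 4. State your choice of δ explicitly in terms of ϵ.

δ = min(1, ϵ/5)

Let ϵ > 0. We seek δ > 0 with 0 < |s − 2| < δ ⇒ |s^2 − 4| < ϵ.
Factor: s^2 − 4 = (s − 2)(s + 2), so |s^2 − 4| = |s − 2|·|s + 2|.
Restrict δ ≤ 1. Then |s − 2| < 1 gives |s| < 3, so by the triangle inequality |s + 2| ≤ 3 + 2 = 5.
Hence |s^2 − 4| ≤ 5|s − 2|, which is < ϵ once |s − 2| < ϵ/5.
Take δ = min(1, ϵ/5). If 0 < |s − 2| < δ then both bounds hold and |s^2 − 4| ≤ 5|s − 2| < 5·(ϵ/5) = ϵ.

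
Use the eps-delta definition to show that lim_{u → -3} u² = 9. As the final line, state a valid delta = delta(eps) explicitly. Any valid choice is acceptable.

delta = min(2, eps/8)

Let eps > 0. We seek delta > 0 with 0 < |u + 3| < delta ⇒ |u² − 9| < eps.
Factor: u² − 9 = (u + 3)(u - 3), so |u² − 9| = |u + 3|·|u - 3|.
Impose delta ≤ 2 so that |u| < 5; then |u - 3| ≤ 8.
Hence |u² − 9| ≤ 8|u + 3|, which is < eps once |u + 3| < eps/8.
Take delta = min(2, eps/8). If 0 < |u + 3| < delta then both bounds hold and |u² − 9| ≤ 8|u + 3| < 8·(eps/8) = eps.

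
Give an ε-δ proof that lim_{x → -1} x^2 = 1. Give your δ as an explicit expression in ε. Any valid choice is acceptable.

Let ε > 0 be given. We seek δ > 0 with 0 < |x + 1| < δ ⇒ |x^2 − 1| < ε.
Factor: x^2 − 1 = (x + 1)(x - 1), so |x^2 − 1| = |x + 1|·|x - 1|.
Impose δ ≤ 1 so that |x| < 2; then |x - 1| ≤ 3.
Hence |x^2 − 1| ≤ 3|x + 1|, which is < ε once |x + 1| < ε/3.
Take δ = min(1, ε/3). If 0 < |x + 1| < δ then both bounds hold and |x^2 − 1| ≤ 3|x + 1| < 3·(ε/3) = ε.

δ = min(1, ε/3)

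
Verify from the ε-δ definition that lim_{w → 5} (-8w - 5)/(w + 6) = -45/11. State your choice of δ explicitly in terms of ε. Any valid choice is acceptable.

δ = min(11/2, (121/86)ε)

Fix ε > 0. We want δ > 0 with 0 < |w − 5| < δ ⇒ |(-8w - 5)/(w + 6) + 45/11| < ε.
Combining over a common denominator, (-8w - 5)/(w + 6) + 45/11 = [(-8w - 5)·11 − (-45)·(w + 6)] / [11·(w + 6)] = -43(w − 5) / (11(w + 6)).
So |(-8w - 5)/(w + 6) + 45/11| = 43|w − 5| / (11·|w + 6|).
Require δ ≤ 11/2, so |w + 6| ≥ |11| − |w − 5| > 11 − 11/2 = 11/2.
Hence |(-8w - 5)/(w + 6) + 45/11| < 43|w − 5|/(11·(11/2)) = (86/121)|w − 5|, which is < ε once |w − 5| < (121/86)ε.
Take δ = min(11/2, (121/86)ε). Then 0 < |w − 5| < δ forces both bounds, so |(-8w - 5)/(w + 6) + 45/11| < ε.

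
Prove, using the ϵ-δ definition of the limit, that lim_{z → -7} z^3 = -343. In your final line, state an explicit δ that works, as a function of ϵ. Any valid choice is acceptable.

δ = min(1, ϵ/169)

Let ϵ > 0. We seek δ > 0 with 0 < |z + 7| < δ ⇒ |z^3 + 343| < ϵ.
Factor: z^3 + 343 = (z + 7)(z^2 - 7z + 49), so |z^3 + 343| = |z + 7|·|z^2 - 7z + 49|.
Impose δ ≤ 1 so that |z| < 8; then |z^2 - 7z + 49| ≤ 169.
Hence |z^3 + 343| ≤ 169|z + 7|, which is < ϵ once |z + 7| < ϵ/169.
Take δ = min(1, ϵ/169). If 0 < |z + 7| < δ then both bounds hold and |z^3 + 343| ≤ 169|z + 7| < 169·(ϵ/169) = ϵ.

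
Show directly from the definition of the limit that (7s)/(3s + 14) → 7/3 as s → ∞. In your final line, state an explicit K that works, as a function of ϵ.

K = (98/9)/ϵ

Let ϵ > 0. We seek K > 0 such that s > K implies |(7s)/(3s + 14) − (7/3)| < ϵ.
(7s)/(3s + 14) − (7/3) = (3(7s) − 7(3s + 14)) / (3(3s + 14)) = -98/(3(3s + 14)).
For s > 0 we have 3s + 14 > 3s, so |(7s)/(3s + 14) − (7/3)| = 98/(3(3s + 14)) < 98/(3·3s) = (98/9)/s.
Thus |(7s)/(3s + 14) − (7/3)| < ϵ whenever s > (98/9)/ϵ.
Take K = (98/9)/ϵ. If s > K then |(7s)/(3s + 14) − (7/3)| < (98/9)/s < ϵ.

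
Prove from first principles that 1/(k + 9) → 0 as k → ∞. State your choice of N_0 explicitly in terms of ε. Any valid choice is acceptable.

Suppose ε > 0. For k ≥ 1, |1/(k + 9) − 0| = 1/(k + 9) ≤ 1/k.
We need 1/k < ε, i.e. k > 1/ε.
Take N_0 = 1/ε. If k > N_0 then |1/(k + 9)| ≤ 1/k < ε.

N_0 = 1/ε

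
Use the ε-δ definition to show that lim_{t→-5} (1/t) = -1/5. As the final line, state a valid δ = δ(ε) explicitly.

Let ε > 0. We seek δ > 0 such that 0 < |t + 5| < δ implies |1/t + 1/5| < ε.
|1/t + 1/5| = |-5 − t|/(5·|t|) = |t + 5|/(5|t|).
Restrict δ ≤ 5/2. Then |t + 5| < 5/2 gives |t| > 5/2, so 5|t| > 25/2.
Then |1/t + 1/5| < |t + 5|/(25/2), which is < ε when |t + 5| < (25/2)ε.
Take δ = min(5/2, (25/2)ε). Then 0 < |t + 5| < δ gives both |t + 5| < 5/2 and |t + 5| < (25/2)ε, so |1/t + 1/5| < ε.

δ = min(5/2, (25/2)ε)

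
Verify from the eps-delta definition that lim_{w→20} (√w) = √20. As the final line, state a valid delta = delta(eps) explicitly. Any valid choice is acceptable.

delta = min(20, √20·eps)

Fix eps > 0. We want delta > 0 such that 0 < |w − 20| < delta implies |√w − √20| < eps.
Multiplying by the conjugate, |√w − √20| = |w − 20|/(√w + √20).
Restrict delta ≤ 20 so that |w − 20| < 20 forces w > 0, and then √w + √20 > √20.
Hence |√w − √20| < |w − 20|/√20, which is < eps once |w − 20| < √20·eps.
Take delta = min(20, √20·eps). If 0 < |w − 20| < delta then w > 0 and |√w − √20| < |w − 20|/√20 < eps.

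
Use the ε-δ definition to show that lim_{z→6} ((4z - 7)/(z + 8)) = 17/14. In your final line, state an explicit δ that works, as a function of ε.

δ = min(7, (98/39)ε)

Suppose ε > 0. We want δ > 0 with 0 < |z − 6| < δ ⇒ |(4z - 7)/(z + 8) − (17/14)| < ε.
Combining over a common denominator, (4z - 7)/(z + 8) − (17/14) = [(4z - 7)·14 − 17·(z + 8)] / [14·(z + 8)] = 39(z − 6) / (14(z + 8)).
So |(4z - 7)/(z + 8) − (17/14)| = 39|z − 6| / (14·|z + 8|).
Require δ ≤ 7, so |z + 8| ≥ |14| − |z − 6| > 14 − 7 = 7.
Hence |(4z - 7)/(z + 8) − (17/14)| < 39|z − 6|/(14·7) = (39/98)|z − 6|, which is < ε once |z − 6| < (98/39)ε.
Take δ = min(7, (98/39)ε). Then 0 < |z − 6| < δ forces both bounds, so |(4z - 7)/(z + 8) − (17/14)| < ε.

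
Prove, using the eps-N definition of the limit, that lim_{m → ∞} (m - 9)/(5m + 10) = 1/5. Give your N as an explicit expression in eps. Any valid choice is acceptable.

N = (11/5)/eps

Suppose eps > 0. For m ≥ 1, |(m - 9)/(5m + 10) − (1/5)| = |-55|/(5(5m + 10)) = 55/(5(5m + 10)).
Since 5m + 10 ≥ 5m for m ≥ 1, this is ≤ 55/(5·5m) = (11/5)/m.
So |(m - 9)/(5m + 10) − (1/5)| < eps whenever m > (11/5)/eps.
Take N = (11/5)/eps. If m > N then |(m - 9)/(5m + 10) − (1/5)| ≤ (11/5)/m < eps.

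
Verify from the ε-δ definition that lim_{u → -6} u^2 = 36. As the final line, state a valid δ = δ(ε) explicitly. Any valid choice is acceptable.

δ = min(2, ε/14)

Let ε > 0. We seek δ > 0 with 0 < |u + 6| < δ ⇒ |u^2 − 36| < ε.
Factor: u^2 − 36 = (u + 6)(u - 6), so |u^2 − 36| = |u + 6|·|u - 6|.
Restrict δ ≤ 2. Then |u + 6| < 2 gives |u| < 8, so by the triangle inequality |u - 6| ≤ 8 + 6 = 14.
Hence |u^2 − 36| ≤ 14|u + 6|, which is < ε once |u + 6| < ε/14.
Take δ = min(2, ε/14). If 0 < |u + 6| < δ then both bounds hold and |u^2 − 36| ≤ 14|u + 6| < 14·(ε/14) = ε.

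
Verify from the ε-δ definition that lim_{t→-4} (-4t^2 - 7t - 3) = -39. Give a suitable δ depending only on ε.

δ = min(1, ε/29)

Let ε > 0 be given. We want δ > 0 such that 0 < |t + 4| < δ implies |(-4t^2 - 7t - 3) + 39| < ε.
(-4t^2 - 7t - 3) + 39 = -4t^2 - 7t + 36 = (t + 4)(-4t + 9).
So |(-4t^2 - 7t - 3) + 39| = |t + 4|·|-4t + 9|.
Assume first that |t + 4| < 1, so |t| < 5. Then |-4t + 9| ≤ 4·5 + 9 = 29.
Hence |(-4t^2 - 7t - 3) + 39| ≤ 29|t + 4| < ε provided |t + 4| < ε/29.
Choosing δ = min(1, ε/29) ensures both conditions, hence |(-4t^2 - 7t - 3) + 39| < ε.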